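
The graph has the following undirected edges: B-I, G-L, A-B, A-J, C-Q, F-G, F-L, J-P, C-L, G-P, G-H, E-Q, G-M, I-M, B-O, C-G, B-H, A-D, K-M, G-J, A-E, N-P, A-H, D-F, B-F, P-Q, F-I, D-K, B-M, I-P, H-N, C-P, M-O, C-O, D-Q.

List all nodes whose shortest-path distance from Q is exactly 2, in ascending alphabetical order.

A, F, G, I, J, K, L, N, O

Level 0: Q
Level 1: C, D, E, P
Level 2: A, F, G, I, J, K, L, N, O
Level 3: B, H, M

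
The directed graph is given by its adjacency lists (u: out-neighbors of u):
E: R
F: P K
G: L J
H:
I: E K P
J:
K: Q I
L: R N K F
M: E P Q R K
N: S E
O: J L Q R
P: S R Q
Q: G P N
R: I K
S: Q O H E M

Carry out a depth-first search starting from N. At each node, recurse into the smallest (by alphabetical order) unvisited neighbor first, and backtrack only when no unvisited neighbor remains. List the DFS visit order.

Visit N
N → E
E → R
R → I
I → K
K → Q
Q → G
G → J
G → L
L → F
F → P
P → S
S → H
S → M
S → O

N -> E -> R -> I -> K -> Q -> G -> J -> L -> F -> P -> S -> H -> M -> O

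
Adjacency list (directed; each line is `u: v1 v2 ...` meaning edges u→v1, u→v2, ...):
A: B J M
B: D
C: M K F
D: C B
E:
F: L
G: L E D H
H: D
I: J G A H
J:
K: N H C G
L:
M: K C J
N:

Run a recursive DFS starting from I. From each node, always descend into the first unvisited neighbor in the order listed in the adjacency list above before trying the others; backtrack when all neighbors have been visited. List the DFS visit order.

Visit I
I → J
I → G
G → L
G → E
G → D
D → C
C → M
M → K
K → N
K → H
C → F
D → B
I → A

I → J → G → L → E → D → C → M → K → N → H → F → B → A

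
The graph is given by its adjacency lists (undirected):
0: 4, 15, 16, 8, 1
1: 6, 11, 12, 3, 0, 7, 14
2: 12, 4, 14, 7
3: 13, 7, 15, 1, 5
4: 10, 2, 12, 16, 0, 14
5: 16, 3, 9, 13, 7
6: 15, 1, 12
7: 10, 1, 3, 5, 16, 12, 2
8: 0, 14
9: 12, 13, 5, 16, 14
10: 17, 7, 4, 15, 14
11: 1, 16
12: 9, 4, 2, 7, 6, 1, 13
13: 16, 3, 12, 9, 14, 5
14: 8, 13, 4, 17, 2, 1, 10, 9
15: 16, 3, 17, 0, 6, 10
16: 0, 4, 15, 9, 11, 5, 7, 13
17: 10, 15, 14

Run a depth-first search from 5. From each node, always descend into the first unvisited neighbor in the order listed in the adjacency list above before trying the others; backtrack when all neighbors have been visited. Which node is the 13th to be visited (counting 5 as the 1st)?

Visit 5
5 → 16
16 → 0
0 → 4
4 → 10
10 → 17
17 → 15
15 → 3
3 → 13
13 → 12
12 → 9
9 → 14
14 → 8
14 → 2
2 → 7
7 → 1
1 → 6
1 → 11

Visit order: 5, 16, 0, 4, 10, 17, 15, 3, 13, 12, 9, 14, 8, 2, 7, 1, 6, 11

8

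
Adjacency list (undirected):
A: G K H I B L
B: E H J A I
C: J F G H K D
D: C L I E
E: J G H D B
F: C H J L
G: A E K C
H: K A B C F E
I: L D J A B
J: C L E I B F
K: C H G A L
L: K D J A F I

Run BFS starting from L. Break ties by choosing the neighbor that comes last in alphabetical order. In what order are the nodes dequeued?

L → K → J → I → F → D → A → H → G → C → E → B

Visit L; enqueue K, J, I, F, D, A → queue [K, J, I, F, D, A]
Visit K; enqueue H, G, C → queue [J, I, F, D, A, H, G, C]
Visit J; enqueue E, B → queue [I, F, D, A, H, G, C, E, B]
Visit I → queue [F, D, A, H, G, C, E, B]
Visit F → queue [D, A, H, G, C, E, B]
Visit D → queue [A, H, G, C, E, B]
Visit A → queue [H, G, C, E, B]
Visit H → queue [G, C, E, B]
Visit G → queue [C, E, B]
Visit C → queue [E, B]
Visit E → queue [B]
Visit B → queue []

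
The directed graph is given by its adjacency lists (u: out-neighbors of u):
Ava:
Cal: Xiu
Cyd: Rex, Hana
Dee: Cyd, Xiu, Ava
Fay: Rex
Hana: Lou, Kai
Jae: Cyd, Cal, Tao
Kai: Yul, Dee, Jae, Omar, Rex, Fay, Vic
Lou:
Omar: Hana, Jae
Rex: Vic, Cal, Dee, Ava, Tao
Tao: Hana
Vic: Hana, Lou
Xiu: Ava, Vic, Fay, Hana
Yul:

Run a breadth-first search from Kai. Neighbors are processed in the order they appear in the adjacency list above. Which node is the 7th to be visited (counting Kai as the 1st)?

Fay

Visit Kai; enqueue Yul, Dee, Jae, Omar, Rex, Fay, Vic → queue [Yul, Dee, Jae, Omar, Rex, Fay, Vic]
Visit Yul → queue [Dee, Jae, Omar, Rex, Fay, Vic]
Visit Dee; enqueue Cyd, Xiu, Ava → queue [Jae, Omar, Rex, Fay, Vic, Cyd, Xiu, Ava]
Visit Jae; enqueue Cal, Tao → queue [Omar, Rex, Fay, Vic, Cyd, Xiu, Ava, Cal, Tao]
Visit Omar; enqueue Hana → queue [Rex, Fay, Vic, Cyd, Xiu, Ava, Cal, Tao, Hana]
Visit Rex → queue [Fay, Vic, Cyd, Xiu, Ava, Cal, Tao, Hana]
Visit Fay → queue [Vic, Cyd, Xiu, Ava, Cal, Tao, Hana]
Visit Vic; enqueue Lou → queue [Cyd, Xiu, Ava, Cal, Tao, Hana, Lou]
Visit Cyd → queue [Xiu, Ava, Cal, Tao, Hana, Lou]
Visit Xiu → queue [Ava, Cal, Tao, Hana, Lou]
Visit Ava → queue [Cal, Tao, Hana, Lou]
Visit Cal → queue [Tao, Hana, Lou]
Visit Tao → queue [Hana, Lou]
Visit Hana → queue [Lou]
Visit Lou → queue []

Visit order: Kai, Yul, Dee, Jae, Omar, Rex, Fay, Vic, Cyd, Xiu, Ava, Cal, Tao, Hana, Lou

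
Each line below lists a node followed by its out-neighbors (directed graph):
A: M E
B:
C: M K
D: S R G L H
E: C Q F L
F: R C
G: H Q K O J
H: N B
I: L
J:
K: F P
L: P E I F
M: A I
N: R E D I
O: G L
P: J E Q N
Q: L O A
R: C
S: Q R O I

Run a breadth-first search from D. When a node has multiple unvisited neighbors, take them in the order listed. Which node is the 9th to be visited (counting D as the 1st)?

I

Visit D; enqueue S, R, G, L, H → queue [S, R, G, L, H]
Visit S; enqueue Q, O, I → queue [R, G, L, H, Q, O, I]
Visit R; enqueue C → queue [G, L, H, Q, O, I, C]
Visit G; enqueue K, J → queue [L, H, Q, O, I, C, K, J]
Visit L; enqueue P, E, F → queue [H, Q, O, I, C, K, J, P, E, F]
Visit H; enqueue N, B → queue [Q, O, I, C, K, J, P, E, F, N, B]
Visit Q; enqueue A → queue [O, I, C, K, J, P, E, F, N, B, A]
Visit O → queue [I, C, K, J, P, E, F, N, B, A]
Visit I → queue [C, K, J, P, E, F, N, B, A]
Visit C; enqueue M → queue [K, J, P, E, F, N, B, A, M]
Visit K → queue [J, P, E, F, N, B, A, M]
Visit J → queue [P, E, F, N, B, A, M]
Visit P → queue [E, F, N, B, A, M]
Visit E → queue [F, N, B, A, M]
Visit F → queue [N, B, A, M]
Visit N → queue [B, A, M]
Visit B → queue [A, M]
Visit A → queue [M]
Visit M → queue []

Visit order: D, S, R, G, L, H, Q, O, I, C, K, J, P, E, F, N, B, A, M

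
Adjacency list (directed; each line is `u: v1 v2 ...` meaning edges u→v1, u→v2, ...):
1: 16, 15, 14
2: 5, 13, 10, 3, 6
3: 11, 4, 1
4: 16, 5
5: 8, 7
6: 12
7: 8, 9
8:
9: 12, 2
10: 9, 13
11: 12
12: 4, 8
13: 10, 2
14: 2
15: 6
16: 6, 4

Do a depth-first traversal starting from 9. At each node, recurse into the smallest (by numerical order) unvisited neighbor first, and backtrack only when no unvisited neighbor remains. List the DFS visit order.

9 2 3 1 14 15 6 12 4 5 7 8 16 11 10 13

Visit 9
9 → 2
2 → 3
3 → 1
1 → 14
1 → 15
15 → 6
6 → 12
12 → 4
4 → 5
5 → 7
7 → 8
4 → 16
3 → 11
2 → 10
10 → 13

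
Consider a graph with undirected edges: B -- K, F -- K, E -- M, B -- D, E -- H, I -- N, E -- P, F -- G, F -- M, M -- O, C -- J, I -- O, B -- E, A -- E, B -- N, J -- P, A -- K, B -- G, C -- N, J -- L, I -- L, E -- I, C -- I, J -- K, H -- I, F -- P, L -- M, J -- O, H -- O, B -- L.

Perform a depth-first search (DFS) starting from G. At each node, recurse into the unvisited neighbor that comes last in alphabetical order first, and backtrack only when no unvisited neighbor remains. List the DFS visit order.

G -> F -> P -> J -> O -> M -> L -> I -> N -> C -> B -> K -> A -> E -> H -> D

Visit G
G → F
F → P
P → J
J → O
O → M
M → L
L → I
I → N
N → C
N → B
B → K
K → A
A → E
E → H
B → D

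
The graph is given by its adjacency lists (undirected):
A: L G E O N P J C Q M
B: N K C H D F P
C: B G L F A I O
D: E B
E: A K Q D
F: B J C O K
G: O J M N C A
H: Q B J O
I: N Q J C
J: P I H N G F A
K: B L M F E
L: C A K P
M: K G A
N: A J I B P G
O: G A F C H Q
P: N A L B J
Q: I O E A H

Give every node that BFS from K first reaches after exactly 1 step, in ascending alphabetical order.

B, E, F, L, M

Level 0: K
Level 1: B, E, F, L, M
Level 2: A, C, D, G, H, J, N, O, P, Q
Level 3: I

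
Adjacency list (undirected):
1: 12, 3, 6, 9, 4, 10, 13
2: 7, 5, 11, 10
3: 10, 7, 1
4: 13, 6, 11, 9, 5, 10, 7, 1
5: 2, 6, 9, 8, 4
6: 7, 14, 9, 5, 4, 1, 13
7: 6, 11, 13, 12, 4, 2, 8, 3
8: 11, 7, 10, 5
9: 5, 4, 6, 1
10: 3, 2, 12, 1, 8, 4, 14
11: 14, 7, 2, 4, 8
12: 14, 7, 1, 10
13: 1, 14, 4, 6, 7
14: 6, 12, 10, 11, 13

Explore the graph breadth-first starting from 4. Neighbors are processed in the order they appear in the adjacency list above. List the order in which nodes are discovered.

4, 13, 6, 11, 9, 5, 10, 7, 1, 14, 2, 8, 3, 12

Visit 4; enqueue 13, 6, 11, 9, 5, 10, 7, 1 → queue [13, 6, 11, 9, 5, 10, 7, 1]
Visit 13; enqueue 14 → queue [6, 11, 9, 5, 10, 7, 1, 14]
Visit 6 → queue [11, 9, 5, 10, 7, 1, 14]
Visit 11; enqueue 2, 8 → queue [9, 5, 10, 7, 1, 14, 2, 8]
Visit 9 → queue [5, 10, 7, 1, 14, 2, 8]
Visit 5 → queue [10, 7, 1, 14, 2, 8]
Visit 10; enqueue 3, 12 → queue [7, 1, 14, 2, 8, 3, 12]
Visit 7 → queue [1, 14, 2, 8, 3, 12]
Visit 1 → queue [14, 2, 8, 3, 12]
Visit 14 → queue [2, 8, 3, 12]
Visit 2 → queue [8, 3, 12]
Visit 8 → queue [3, 12]
Visit 3 → queue [12]
Visit 12 → queue []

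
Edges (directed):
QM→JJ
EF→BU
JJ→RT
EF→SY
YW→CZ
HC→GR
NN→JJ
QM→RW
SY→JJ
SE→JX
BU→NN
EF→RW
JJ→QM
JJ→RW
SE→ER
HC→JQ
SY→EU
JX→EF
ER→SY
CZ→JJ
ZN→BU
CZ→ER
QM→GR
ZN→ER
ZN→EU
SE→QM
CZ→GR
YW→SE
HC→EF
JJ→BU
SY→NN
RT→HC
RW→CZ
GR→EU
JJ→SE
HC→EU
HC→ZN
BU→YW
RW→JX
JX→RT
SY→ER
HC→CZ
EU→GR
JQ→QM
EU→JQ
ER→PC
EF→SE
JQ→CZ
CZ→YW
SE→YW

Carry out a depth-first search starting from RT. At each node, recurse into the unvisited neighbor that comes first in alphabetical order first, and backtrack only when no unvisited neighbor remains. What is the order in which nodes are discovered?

Visit RT
RT → HC
HC → CZ
CZ → ER
ER → PC
ER → SY
SY → EU
EU → GR
EU → JQ
JQ → QM
QM → JJ
JJ → BU
BU → NN
BU → YW
YW → SE
SE → JX
JX → EF
EF → RW
HC → ZN

RT, HC, CZ, ER, PC, SY, EU, GR, JQ, QM, JJ, BU, NN, YW, SE, JX, EF, RW, ZN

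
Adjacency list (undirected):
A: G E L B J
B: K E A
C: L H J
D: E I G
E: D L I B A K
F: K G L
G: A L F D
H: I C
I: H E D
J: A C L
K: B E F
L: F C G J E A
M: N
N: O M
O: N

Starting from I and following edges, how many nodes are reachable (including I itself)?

BFS from I visits: I, H, E, D, C, L, K, B, A, G, J, F
Reachable nodes: 12 of 15 total.

12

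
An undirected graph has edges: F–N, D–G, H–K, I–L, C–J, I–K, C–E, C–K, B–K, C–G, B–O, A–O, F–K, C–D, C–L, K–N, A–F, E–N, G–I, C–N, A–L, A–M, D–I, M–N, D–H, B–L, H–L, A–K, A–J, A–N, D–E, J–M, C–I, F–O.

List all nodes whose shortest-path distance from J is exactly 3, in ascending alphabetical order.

Level 0: J
Level 1: A, C, M
Level 2: D, E, F, G, I, K, L, N, O
Level 3: B, H

B, H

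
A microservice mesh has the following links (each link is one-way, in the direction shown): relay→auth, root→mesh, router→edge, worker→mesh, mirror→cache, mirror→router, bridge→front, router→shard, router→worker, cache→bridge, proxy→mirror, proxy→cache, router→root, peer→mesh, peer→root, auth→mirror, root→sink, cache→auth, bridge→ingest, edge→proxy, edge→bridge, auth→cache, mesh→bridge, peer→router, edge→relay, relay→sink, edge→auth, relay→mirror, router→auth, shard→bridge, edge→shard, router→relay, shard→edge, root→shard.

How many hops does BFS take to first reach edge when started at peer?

Level 0: peer
Level 1: mesh, root, router
Level 2: auth, bridge, edge, relay, shard, sink, worker
Level 3: cache, front, ingest, mirror, proxy
edge first appears at level 2.

2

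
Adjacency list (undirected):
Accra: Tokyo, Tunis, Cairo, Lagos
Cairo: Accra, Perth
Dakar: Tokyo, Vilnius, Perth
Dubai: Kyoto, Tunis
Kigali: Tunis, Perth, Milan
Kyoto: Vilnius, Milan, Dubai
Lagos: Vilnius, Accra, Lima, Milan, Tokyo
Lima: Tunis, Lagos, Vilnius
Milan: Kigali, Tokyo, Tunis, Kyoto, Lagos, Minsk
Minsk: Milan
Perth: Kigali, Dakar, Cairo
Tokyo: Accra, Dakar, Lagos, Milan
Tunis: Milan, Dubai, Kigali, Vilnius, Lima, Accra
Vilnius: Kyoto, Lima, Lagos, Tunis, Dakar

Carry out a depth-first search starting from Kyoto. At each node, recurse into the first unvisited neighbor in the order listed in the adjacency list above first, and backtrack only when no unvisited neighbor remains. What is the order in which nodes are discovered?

Kyoto → Vilnius → Lima → Tunis → Milan → Kigali → Perth → Dakar → Tokyo → Accra → Cairo → Lagos → Minsk → Dubai

Visit Kyoto
Kyoto → Vilnius
Vilnius → Lima
Lima → Tunis
Tunis → Milan
Milan → Kigali
Kigali → Perth
Perth → Dakar
Dakar → Tokyo
Tokyo → Accra
Accra → Cairo
Accra → Lagos
Milan → Minsk
Tunis → Dubai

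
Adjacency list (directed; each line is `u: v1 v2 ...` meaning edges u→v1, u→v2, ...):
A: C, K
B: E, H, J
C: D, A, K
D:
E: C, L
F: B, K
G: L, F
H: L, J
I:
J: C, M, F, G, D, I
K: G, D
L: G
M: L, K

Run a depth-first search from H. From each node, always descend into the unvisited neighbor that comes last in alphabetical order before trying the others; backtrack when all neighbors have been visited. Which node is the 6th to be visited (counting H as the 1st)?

D

Visit H
H → L
L → G
G → F
F → K
K → D
F → B
B → J
J → M
J → I
J → C
C → A
B → E

Visit order: H, L, G, F, K, D, B, J, M, I, C, A, E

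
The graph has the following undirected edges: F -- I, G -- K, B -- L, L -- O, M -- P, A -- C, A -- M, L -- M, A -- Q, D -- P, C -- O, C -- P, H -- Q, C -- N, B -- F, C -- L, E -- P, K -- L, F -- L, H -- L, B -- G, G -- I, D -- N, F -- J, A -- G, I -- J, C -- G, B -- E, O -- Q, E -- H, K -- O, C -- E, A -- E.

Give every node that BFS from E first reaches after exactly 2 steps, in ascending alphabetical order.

D, F, G, L, M, N, O, Q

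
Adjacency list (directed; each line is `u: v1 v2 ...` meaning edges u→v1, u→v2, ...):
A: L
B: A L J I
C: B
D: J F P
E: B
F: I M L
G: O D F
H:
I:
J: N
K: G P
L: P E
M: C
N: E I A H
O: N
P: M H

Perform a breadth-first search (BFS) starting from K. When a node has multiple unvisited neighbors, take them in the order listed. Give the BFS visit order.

Visit K; enqueue G, P → queue [G, P]
Visit G; enqueue O, D, F → queue [P, O, D, F]
Visit P; enqueue M, H → queue [O, D, F, M, H]
Visit O; enqueue N → queue [D, F, M, H, N]
Visit D; enqueue J → queue [F, M, H, N, J]
Visit F; enqueue I, L → queue [M, H, N, J, I, L]
Visit M; enqueue C → queue [H, N, J, I, L, C]
Visit H → queue [N, J, I, L, C]
Visit N; enqueue E, A → queue [J, I, L, C, E, A]
Visit J → queue [I, L, C, E, A]
Visit I → queue [L, C, E, A]
Visit L → queue [C, E, A]
Visit C; enqueue B → queue [E, A, B]
Visit E → queue [A, B]
Visit A → queue [B]
Visit B → queue []

K -> G -> P -> O -> D -> F -> M -> H -> N -> J -> I -> L -> C -> E -> A -> B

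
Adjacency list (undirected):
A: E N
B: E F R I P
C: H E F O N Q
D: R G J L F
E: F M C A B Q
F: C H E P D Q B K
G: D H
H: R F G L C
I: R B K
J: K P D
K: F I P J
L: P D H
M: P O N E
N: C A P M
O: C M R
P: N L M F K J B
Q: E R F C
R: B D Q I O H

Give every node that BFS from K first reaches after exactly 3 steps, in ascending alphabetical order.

A, G, O

Level 0: K
Level 1: F, I, J, P
Level 2: B, C, D, E, H, L, M, N, Q, R
Level 3: A, G, O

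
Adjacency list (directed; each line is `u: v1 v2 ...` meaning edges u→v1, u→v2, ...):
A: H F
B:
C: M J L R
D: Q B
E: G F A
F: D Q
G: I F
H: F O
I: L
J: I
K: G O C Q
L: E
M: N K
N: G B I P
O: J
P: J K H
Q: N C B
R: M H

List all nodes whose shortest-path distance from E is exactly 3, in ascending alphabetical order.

B, C, L, N, O

Level 0: E
Level 1: A, F, G
Level 2: D, H, I, Q
Level 3: B, C, L, N, O
Level 4: J, M, P, R
Level 5: K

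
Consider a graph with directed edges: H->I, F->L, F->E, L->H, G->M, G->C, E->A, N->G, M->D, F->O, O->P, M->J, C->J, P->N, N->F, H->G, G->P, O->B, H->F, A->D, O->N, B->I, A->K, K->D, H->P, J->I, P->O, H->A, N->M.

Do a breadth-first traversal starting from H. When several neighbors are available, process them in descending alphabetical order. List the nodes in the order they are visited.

H P I G F A O N M C L E K D B J

Visit H; enqueue P, I, G, F, A → queue [P, I, G, F, A]
Visit P; enqueue O, N → queue [I, G, F, A, O, N]
Visit I → queue [G, F, A, O, N]
Visit G; enqueue M, C → queue [F, A, O, N, M, C]
Visit F; enqueue L, E → queue [A, O, N, M, C, L, E]
Visit A; enqueue K, D → queue [O, N, M, C, L, E, K, D]
Visit O; enqueue B → queue [N, M, C, L, E, K, D, B]
Visit N → queue [M, C, L, E, K, D, B]
Visit M; enqueue J → queue [C, L, E, K, D, B, J]
Visit C → queue [L, E, K, D, B, J]
Visit L → queue [E, K, D, B, J]
Visit E → queue [K, D, B, J]
Visit K → queue [D, B, J]
Visit D → queue [B, J]
Visit B → queue [J]
Visit J → queue []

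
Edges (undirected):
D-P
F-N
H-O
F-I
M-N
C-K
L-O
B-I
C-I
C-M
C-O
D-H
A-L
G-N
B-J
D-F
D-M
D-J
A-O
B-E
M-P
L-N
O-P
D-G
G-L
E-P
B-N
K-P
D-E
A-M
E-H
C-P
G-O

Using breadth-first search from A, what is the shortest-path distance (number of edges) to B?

3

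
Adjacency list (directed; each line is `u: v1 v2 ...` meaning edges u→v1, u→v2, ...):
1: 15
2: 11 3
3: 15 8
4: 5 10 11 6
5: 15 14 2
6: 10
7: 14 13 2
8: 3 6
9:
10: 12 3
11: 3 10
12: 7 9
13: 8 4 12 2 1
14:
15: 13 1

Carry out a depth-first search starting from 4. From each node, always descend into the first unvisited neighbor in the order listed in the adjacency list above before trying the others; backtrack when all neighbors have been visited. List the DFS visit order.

Visit 4
4 → 5
5 → 15
15 → 13
13 → 8
8 → 3
8 → 6
6 → 10
10 → 12
12 → 7
7 → 14
7 → 2
2 → 11
12 → 9
13 → 1

4 -> 5 -> 15 -> 13 -> 8 -> 3 -> 6 -> 10 -> 12 -> 7 -> 14 -> 2 -> 11 -> 9 -> 1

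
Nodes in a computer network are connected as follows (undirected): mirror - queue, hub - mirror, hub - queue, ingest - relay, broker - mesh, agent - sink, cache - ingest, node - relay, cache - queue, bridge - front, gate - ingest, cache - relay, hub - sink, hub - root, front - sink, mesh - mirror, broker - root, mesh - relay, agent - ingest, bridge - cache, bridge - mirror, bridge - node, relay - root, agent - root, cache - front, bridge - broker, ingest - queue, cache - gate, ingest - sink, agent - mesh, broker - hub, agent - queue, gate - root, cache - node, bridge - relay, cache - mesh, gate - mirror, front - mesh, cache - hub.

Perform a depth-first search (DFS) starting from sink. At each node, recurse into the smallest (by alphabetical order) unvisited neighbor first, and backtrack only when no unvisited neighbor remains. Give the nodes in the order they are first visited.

sink -> agent -> ingest -> cache -> bridge -> broker -> hub -> mirror -> gate -> root -> relay -> mesh -> front -> node -> queue

Visit sink
sink → agent
agent → ingest
ingest → cache
cache → bridge
bridge → broker
broker → hub
hub → mirror
mirror → gate
gate → root
root → relay
relay → mesh
mesh → front
relay → node
mirror → queue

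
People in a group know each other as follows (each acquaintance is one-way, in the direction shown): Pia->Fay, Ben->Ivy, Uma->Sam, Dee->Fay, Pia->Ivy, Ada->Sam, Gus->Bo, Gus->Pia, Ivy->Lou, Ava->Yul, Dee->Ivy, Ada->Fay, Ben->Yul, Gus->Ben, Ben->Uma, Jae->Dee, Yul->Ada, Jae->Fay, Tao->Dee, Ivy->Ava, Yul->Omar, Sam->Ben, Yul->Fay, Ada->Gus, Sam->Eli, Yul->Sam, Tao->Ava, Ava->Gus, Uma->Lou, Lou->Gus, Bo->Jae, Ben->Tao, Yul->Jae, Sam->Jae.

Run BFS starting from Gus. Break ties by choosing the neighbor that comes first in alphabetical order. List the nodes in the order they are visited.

Gus, Ben, Bo, Pia, Ivy, Tao, Uma, Yul, Jae, Fay, Ava, Lou, Dee, Sam, Ada, Omar, Eli

Visit Gus; enqueue Ben, Bo, Pia → queue [Ben, Bo, Pia]
Visit Ben; enqueue Ivy, Tao, Uma, Yul → queue [Bo, Pia, Ivy, Tao, Uma, Yul]
Visit Bo; enqueue Jae → queue [Pia, Ivy, Tao, Uma, Yul, Jae]
Visit Pia; enqueue Fay → queue [Ivy, Tao, Uma, Yul, Jae, Fay]
Visit Ivy; enqueue Ava, Lou → queue [Tao, Uma, Yul, Jae, Fay, Ava, Lou]
Visit Tao; enqueue Dee → queue [Uma, Yul, Jae, Fay, Ava, Lou, Dee]
Visit Uma; enqueue Sam → queue [Yul, Jae, Fay, Ava, Lou, Dee, Sam]
Visit Yul; enqueue Ada, Omar → queue [Jae, Fay, Ava, Lou, Dee, Sam, Ada, Omar]
Visit Jae → queue [Fay, Ava, Lou, Dee, Sam, Ada, Omar]
Visit Fay → queue [Ava, Lou, Dee, Sam, Ada, Omar]
Visit Ava → queue [Lou, Dee, Sam, Ada, Omar]
Visit Lou → queue [Dee, Sam, Ada, Omar]
Visit Dee → queue [Sam, Ada, Omar]
Visit Sam; enqueue Eli → queue [Ada, Omar, Eli]
Visit Ada → queue [Omar, Eli]
Visit Omar → queue [Eli]
Visit Eli → queue []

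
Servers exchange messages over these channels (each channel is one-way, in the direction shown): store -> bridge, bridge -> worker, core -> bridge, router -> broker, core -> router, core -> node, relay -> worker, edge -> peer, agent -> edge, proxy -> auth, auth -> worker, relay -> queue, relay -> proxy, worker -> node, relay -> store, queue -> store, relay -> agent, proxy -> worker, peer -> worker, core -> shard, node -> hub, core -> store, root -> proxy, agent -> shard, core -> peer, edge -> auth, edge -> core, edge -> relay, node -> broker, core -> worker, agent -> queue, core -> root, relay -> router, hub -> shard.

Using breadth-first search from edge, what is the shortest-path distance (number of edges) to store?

2

Level 0: edge
Level 1: auth, core, peer, relay
Level 2: agent, bridge, node, proxy, queue, root, router, shard, store, worker
Level 3: broker, hub
store first appears at level 2.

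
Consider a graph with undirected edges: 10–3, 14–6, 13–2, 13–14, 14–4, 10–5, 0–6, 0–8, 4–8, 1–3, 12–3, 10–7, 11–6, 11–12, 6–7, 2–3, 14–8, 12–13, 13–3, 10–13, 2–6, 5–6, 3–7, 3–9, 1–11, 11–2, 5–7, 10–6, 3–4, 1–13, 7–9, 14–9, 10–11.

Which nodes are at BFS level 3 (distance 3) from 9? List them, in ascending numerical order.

0, 11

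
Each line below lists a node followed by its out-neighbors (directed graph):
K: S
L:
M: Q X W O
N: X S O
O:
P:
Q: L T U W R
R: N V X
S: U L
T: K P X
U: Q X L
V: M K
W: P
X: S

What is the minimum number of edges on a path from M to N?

Level 0: M
Level 1: O, Q, W, X
Level 2: L, P, R, S, T, U
Level 3: K, N, V
N first appears at level 3.

3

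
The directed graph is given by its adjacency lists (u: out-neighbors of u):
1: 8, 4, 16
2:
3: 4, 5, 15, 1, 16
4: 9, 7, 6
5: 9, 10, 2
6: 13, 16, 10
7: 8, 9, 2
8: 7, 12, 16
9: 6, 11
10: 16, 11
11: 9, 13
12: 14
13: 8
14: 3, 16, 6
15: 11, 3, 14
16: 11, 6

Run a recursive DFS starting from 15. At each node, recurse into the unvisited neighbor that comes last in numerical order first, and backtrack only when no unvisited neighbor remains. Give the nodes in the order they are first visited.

15 14 16 11 13 8 12 7 9 6 10 2 3 5 4 1

Visit 15
15 → 14
14 → 16
16 → 11
11 → 13
13 → 8
8 → 12
8 → 7
7 → 9
9 → 6
6 → 10
7 → 2
14 → 3
3 → 5
3 → 4
3 → 1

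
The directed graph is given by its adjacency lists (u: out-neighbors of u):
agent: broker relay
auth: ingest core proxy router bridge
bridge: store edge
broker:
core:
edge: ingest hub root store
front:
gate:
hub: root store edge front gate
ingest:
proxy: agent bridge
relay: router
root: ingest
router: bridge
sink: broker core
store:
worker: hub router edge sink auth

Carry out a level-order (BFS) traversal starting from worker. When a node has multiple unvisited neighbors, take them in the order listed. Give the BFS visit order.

worker, hub, router, edge, sink, auth, root, store, front, gate, bridge, ingest, broker, core, proxy, agent, relay

Visit worker; enqueue hub, router, edge, sink, auth → queue [hub, router, edge, sink, auth]
Visit hub; enqueue root, store, front, gate → queue [router, edge, sink, auth, root, store, front, gate]
Visit router; enqueue bridge → queue [edge, sink, auth, root, store, front, gate, bridge]
Visit edge; enqueue ingest → queue [sink, auth, root, store, front, gate, bridge, ingest]
Visit sink; enqueue broker, core → queue [auth, root, store, front, gate, bridge, ingest, broker, core]
Visit auth; enqueue proxy → queue [root, store, front, gate, bridge, ingest, broker, core, proxy]
Visit root → queue [store, front, gate, bridge, ingest, broker, core, proxy]
Visit store → queue [front, gate, bridge, ingest, broker, core, proxy]
Visit front → queue [gate, bridge, ingest, broker, core, proxy]
Visit gate → queue [bridge, ingest, broker, core, proxy]
Visit bridge → queue [ingest, broker, core, proxy]
Visit ingest → queue [broker, core, proxy]
Visit broker → queue [core, proxy]
Visit core → queue [proxy]
Visit proxy; enqueue agent → queue [agent]
Visit agent; enqueue relay → queue [relay]
Visit relay → queue []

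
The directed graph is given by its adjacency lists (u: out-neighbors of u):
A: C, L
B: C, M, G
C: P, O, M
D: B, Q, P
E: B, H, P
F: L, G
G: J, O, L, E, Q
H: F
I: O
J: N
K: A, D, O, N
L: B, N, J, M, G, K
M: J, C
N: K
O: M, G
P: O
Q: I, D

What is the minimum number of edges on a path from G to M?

Level 0: G
Level 1: E, J, L, O, Q
Level 2: B, D, H, I, K, M, N, P
Level 3: A, C, F
M first appears at level 2.

2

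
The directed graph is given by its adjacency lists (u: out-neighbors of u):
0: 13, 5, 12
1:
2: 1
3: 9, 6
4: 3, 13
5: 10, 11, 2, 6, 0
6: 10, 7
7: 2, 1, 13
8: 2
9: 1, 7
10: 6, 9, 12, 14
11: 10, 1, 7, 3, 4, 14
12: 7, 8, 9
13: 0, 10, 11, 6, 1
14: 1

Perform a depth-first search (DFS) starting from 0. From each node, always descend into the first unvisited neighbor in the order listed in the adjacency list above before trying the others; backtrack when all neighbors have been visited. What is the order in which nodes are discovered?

0, 13, 10, 6, 7, 2, 1, 9, 12, 8, 14, 11, 3, 4, 5

Visit 0
0 → 13
13 → 10
10 → 6
6 → 7
7 → 2
2 → 1
10 → 9
10 → 12
12 → 8
10 → 14
13 → 11
11 → 3
11 → 4
0 → 5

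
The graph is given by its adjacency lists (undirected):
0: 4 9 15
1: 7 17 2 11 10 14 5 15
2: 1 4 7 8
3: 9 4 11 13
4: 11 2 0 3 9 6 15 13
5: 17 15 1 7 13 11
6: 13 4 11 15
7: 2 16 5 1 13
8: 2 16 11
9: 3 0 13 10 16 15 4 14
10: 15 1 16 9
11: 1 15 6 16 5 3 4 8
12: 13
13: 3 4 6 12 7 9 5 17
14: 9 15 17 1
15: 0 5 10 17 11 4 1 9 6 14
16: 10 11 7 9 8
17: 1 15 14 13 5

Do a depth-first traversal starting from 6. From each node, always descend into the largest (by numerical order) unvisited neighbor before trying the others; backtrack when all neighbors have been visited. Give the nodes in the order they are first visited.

6 -> 15 -> 17 -> 14 -> 9 -> 16 -> 11 -> 8 -> 2 -> 7 -> 13 -> 12 -> 5 -> 1 -> 10 -> 4 -> 3 -> 0

Visit 6
6 → 15
15 → 17
17 → 14
14 → 9
9 → 16
16 → 11
11 → 8
8 → 2
2 → 7
7 → 13
13 → 12
13 → 5
5 → 1
1 → 10
13 → 4
4 → 3
4 → 0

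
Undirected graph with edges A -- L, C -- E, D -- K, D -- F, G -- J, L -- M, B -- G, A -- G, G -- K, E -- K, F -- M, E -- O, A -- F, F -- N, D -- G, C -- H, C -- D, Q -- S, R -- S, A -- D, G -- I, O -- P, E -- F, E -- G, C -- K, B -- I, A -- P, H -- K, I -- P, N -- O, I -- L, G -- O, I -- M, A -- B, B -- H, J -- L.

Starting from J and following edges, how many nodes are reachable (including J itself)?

BFS from J visits: J, G, L, A, B, D, E, I, K, O, M, F, P, H, C, N
Reachable nodes: 16 of 19 total.

16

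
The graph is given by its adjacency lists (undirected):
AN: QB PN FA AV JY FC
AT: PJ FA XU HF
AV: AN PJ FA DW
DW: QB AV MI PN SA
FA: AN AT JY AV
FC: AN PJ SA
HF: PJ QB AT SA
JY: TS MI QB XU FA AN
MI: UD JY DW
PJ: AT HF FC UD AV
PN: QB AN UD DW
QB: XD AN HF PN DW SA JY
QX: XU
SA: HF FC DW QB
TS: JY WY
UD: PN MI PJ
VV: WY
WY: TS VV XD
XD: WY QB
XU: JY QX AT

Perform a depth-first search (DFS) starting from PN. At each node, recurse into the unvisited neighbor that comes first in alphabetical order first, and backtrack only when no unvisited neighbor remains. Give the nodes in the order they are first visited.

PN → AN → AV → DW → MI → JY → FA → AT → HF → PJ → FC → SA → QB → XD → WY → TS → VV → UD → XU → QX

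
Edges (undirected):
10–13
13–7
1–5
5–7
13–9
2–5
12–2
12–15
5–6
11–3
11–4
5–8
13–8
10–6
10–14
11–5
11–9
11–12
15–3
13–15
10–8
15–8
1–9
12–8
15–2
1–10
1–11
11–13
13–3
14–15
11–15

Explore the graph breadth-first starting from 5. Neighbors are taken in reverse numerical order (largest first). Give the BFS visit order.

Visit 5; enqueue 11, 8, 7, 6, 2, 1 → queue [11, 8, 7, 6, 2, 1]
Visit 11; enqueue 15, 13, 12, 9, 4, 3 → queue [8, 7, 6, 2, 1, 15, 13, 12, 9, 4, 3]
Visit 8; enqueue 10 → queue [7, 6, 2, 1, 15, 13, 12, 9, 4, 3, 10]
Visit 7 → queue [6, 2, 1, 15, 13, 12, 9, 4, 3, 10]
Visit 6 → queue [2, 1, 15, 13, 12, 9, 4, 3, 10]
Visit 2 → queue [1, 15, 13, 12, 9, 4, 3, 10]
Visit 1 → queue [15, 13, 12, 9, 4, 3, 10]
Visit 15; enqueue 14 → queue [13, 12, 9, 4, 3, 10, 14]
Visit 13 → queue [12, 9, 4, 3, 10, 14]
Visit 12 → queue [9, 4, 3, 10, 14]
Visit 9 → queue [4, 3, 10, 14]
Visit 4 → queue [3, 10, 14]
Visit 3 → queue [10, 14]
Visit 10 → queue [14]
Visit 14 → queue []

5 -> 11 -> 8 -> 7 -> 6 -> 2 -> 1 -> 15 -> 13 -> 12 -> 9 -> 4 -> 3 -> 10 -> 14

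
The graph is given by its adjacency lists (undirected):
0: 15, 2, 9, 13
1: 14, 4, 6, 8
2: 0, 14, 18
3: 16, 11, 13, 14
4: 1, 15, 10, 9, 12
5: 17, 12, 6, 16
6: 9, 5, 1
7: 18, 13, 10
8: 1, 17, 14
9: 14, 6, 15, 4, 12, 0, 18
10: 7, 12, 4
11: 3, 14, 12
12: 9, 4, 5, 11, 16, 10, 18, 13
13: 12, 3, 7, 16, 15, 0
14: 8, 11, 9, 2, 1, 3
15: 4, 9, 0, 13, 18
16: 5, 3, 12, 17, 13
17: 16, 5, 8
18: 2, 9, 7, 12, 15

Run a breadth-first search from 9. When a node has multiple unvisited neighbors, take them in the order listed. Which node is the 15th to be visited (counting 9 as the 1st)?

Visit 9; enqueue 14, 6, 15, 4, 12, 0, 18 → queue [14, 6, 15, 4, 12, 0, 18]
Visit 14; enqueue 8, 11, 2, 1, 3 → queue [6, 15, 4, 12, 0, 18, 8, 11, 2, 1, 3]
Visit 6; enqueue 5 → queue [15, 4, 12, 0, 18, 8, 11, 2, 1, 3, 5]
Visit 15; enqueue 13 → queue [4, 12, 0, 18, 8, 11, 2, 1, 3, 5, 13]
Visit 4; enqueue 10 → queue [12, 0, 18, 8, 11, 2, 1, 3, 5, 13, 10]
Visit 12; enqueue 16 → queue [0, 18, 8, 11, 2, 1, 3, 5, 13, 10, 16]
Visit 0 → queue [18, 8, 11, 2, 1, 3, 5, 13, 10, 16]
Visit 18; enqueue 7 → queue [8, 11, 2, 1, 3, 5, 13, 10, 16, 7]
Visit 8; enqueue 17 → queue [11, 2, 1, 3, 5, 13, 10, 16, 7, 17]
Visit 11 → queue [2, 1, 3, 5, 13, 10, 16, 7, 17]
Visit 2 → queue [1, 3, 5, 13, 10, 16, 7, 17]
Visit 1 → queue [3, 5, 13, 10, 16, 7, 17]
Visit 3 → queue [5, 13, 10, 16, 7, 17]
Visit 5 → queue [13, 10, 16, 7, 17]
Visit 13 → queue [10, 16, 7, 17]
Visit 10 → queue [16, 7, 17]
Visit 16 → queue [7, 17]
Visit 7 → queue [17]
Visit 17 → queue []

Visit order: 9, 14, 6, 15, 4, 12, 0, 18, 8, 11, 2, 1, 3, 5, 13, 10, 16, 7, 17

13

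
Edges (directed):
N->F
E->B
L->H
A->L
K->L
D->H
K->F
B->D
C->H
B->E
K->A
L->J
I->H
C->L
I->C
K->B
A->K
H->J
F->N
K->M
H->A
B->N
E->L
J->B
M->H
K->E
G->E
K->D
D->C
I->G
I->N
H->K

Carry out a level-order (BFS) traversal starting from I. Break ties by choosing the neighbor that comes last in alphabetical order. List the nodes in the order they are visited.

I, N, H, G, C, F, K, J, A, E, L, M, D, B

Visit I; enqueue N, H, G, C → queue [N, H, G, C]
Visit N; enqueue F → queue [H, G, C, F]
Visit H; enqueue K, J, A → queue [G, C, F, K, J, A]
Visit G; enqueue E → queue [C, F, K, J, A, E]
Visit C; enqueue L → queue [F, K, J, A, E, L]
Visit F → queue [K, J, A, E, L]
Visit K; enqueue M, D, B → queue [J, A, E, L, M, D, B]
Visit J → queue [A, E, L, M, D, B]
Visit A → queue [E, L, M, D, B]
Visit E → queue [L, M, D, B]
Visit L → queue [M, D, B]
Visit M → queue [D, B]
Visit D → queue [B]
Visit B → queue []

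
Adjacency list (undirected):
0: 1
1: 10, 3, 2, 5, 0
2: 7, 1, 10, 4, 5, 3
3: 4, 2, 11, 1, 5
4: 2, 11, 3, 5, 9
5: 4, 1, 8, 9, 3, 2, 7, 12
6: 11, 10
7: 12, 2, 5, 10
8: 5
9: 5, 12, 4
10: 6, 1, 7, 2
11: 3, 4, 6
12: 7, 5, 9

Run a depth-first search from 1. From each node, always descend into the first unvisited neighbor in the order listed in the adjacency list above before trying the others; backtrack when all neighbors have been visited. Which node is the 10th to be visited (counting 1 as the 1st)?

5

Visit 1
1 → 10
10 → 6
6 → 11
11 → 3
3 → 4
4 → 2
2 → 7
7 → 12
12 → 5
5 → 8
5 → 9
1 → 0

Visit order: 1, 10, 6, 11, 3, 4, 2, 7, 12, 5, 8, 9, 0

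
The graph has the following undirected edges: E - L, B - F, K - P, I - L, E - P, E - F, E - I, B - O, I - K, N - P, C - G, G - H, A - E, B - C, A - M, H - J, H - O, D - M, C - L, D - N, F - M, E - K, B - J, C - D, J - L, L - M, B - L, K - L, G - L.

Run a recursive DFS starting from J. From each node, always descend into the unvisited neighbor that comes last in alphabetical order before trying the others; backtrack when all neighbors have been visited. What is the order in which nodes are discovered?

Visit J
J → L
L → M
M → F
F → E
E → P
P → N
N → D
D → C
C → G
G → H
H → O
O → B
P → K
K → I
E → A

J L M F E P N D C G H O B K I A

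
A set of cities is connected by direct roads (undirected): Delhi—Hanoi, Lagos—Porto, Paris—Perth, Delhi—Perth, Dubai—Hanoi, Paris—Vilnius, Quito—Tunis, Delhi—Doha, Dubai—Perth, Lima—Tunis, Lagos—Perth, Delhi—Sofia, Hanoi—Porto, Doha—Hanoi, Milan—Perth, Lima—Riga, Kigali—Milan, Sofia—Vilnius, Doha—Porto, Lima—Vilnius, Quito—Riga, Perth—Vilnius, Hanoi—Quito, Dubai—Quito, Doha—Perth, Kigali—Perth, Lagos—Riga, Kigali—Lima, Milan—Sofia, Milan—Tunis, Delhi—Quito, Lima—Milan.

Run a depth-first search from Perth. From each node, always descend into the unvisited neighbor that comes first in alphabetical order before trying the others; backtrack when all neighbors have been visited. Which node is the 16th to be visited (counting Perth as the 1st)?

Visit Perth
Perth → Delhi
Delhi → Doha
Doha → Hanoi
Hanoi → Dubai
Dubai → Quito
Quito → Riga
Riga → Lagos
Lagos → Porto
Riga → Lima
Lima → Kigali
Kigali → Milan
Milan → Sofia
Sofia → Vilnius
Vilnius → Paris
Milan → Tunis

Visit order: Perth, Delhi, Doha, Hanoi, Dubai, Quito, Riga, Lagos, Porto, Lima, Kigali, Milan, Sofia, Vilnius, Paris, Tunis

Tunis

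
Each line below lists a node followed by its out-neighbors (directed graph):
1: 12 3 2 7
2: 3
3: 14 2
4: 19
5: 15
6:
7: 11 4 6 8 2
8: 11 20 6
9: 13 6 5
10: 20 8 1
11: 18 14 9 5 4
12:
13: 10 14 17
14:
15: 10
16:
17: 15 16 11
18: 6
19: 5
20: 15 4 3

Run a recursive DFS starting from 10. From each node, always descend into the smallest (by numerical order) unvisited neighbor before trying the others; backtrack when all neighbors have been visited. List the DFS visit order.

Visit 10
10 → 1
1 → 2
2 → 3
3 → 14
1 → 7
7 → 4
4 → 19
19 → 5
5 → 15
7 → 6
7 → 8
8 → 11
11 → 9
9 → 13
13 → 17
17 → 16
11 → 18
8 → 20
1 → 12

10 1 2 3 14 7 4 19 5 15 6 8 11 9 13 17 16 18 20 12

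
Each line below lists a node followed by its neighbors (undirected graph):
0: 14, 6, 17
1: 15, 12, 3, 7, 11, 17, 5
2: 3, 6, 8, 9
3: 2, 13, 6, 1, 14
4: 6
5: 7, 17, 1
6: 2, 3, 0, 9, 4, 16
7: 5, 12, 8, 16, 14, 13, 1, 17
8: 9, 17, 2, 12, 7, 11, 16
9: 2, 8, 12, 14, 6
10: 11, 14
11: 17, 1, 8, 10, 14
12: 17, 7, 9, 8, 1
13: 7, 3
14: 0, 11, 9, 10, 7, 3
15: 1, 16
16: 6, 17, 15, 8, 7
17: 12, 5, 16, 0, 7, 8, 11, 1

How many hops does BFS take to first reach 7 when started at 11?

2

Level 0: 11
Level 1: 1, 8, 10, 14, 17
Level 2: 0, 2, 3, 5, 7, 9, 12, 15, 16
Level 3: 6, 13
Level 4: 4
7 first appears at level 2.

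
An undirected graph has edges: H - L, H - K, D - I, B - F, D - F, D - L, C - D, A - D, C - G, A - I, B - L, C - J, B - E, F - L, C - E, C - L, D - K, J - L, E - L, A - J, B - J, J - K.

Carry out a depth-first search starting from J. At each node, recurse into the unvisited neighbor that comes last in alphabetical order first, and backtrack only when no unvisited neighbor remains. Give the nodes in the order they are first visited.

J → L → H → K → D → I → A → F → B → E → C → G

Visit J
J → L
L → H
H → K
K → D
D → I
I → A
D → F
F → B
B → E
E → C
C → G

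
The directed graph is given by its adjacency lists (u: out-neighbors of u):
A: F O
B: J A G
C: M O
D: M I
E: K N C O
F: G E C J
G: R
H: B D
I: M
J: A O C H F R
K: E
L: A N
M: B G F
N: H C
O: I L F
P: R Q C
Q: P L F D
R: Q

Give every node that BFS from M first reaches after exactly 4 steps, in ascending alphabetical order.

D, I, L, P

Level 0: M
Level 1: B, F, G
Level 2: A, C, E, J, R
Level 3: H, K, N, O, Q
Level 4: D, I, L, P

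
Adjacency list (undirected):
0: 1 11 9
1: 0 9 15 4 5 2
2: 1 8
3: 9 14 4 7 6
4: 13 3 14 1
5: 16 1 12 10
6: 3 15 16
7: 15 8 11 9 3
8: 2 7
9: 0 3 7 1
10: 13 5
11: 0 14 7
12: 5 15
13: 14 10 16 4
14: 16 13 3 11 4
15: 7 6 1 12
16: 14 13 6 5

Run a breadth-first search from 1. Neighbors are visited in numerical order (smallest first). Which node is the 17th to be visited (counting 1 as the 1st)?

6

Visit 1; enqueue 0, 2, 4, 5, 9, 15 → queue [0, 2, 4, 5, 9, 15]
Visit 0; enqueue 11 → queue [2, 4, 5, 9, 15, 11]
Visit 2; enqueue 8 → queue [4, 5, 9, 15, 11, 8]
Visit 4; enqueue 3, 13, 14 → queue [5, 9, 15, 11, 8, 3, 13, 14]
Visit 5; enqueue 10, 12, 16 → queue [9, 15, 11, 8, 3, 13, 14, 10, 12, 16]
Visit 9; enqueue 7 → queue [15, 11, 8, 3, 13, 14, 10, 12, 16, 7]
Visit 15; enqueue 6 → queue [11, 8, 3, 13, 14, 10, 12, 16, 7, 6]
Visit 11 → queue [8, 3, 13, 14, 10, 12, 16, 7, 6]
Visit 8 → queue [3, 13, 14, 10, 12, 16, 7, 6]
Visit 3 → queue [13, 14, 10, 12, 16, 7, 6]
Visit 13 → queue [14, 10, 12, 16, 7, 6]
Visit 14 → queue [10, 12, 16, 7, 6]
Visit 10 → queue [12, 16, 7, 6]
Visit 12 → queue [16, 7, 6]
Visit 16 → queue [7, 6]
Visit 7 → queue [6]
Visit 6 → queue []

Visit order: 1, 0, 2, 4, 5, 9, 15, 11, 8, 3, 13, 14, 10, 12, 16, 7, 6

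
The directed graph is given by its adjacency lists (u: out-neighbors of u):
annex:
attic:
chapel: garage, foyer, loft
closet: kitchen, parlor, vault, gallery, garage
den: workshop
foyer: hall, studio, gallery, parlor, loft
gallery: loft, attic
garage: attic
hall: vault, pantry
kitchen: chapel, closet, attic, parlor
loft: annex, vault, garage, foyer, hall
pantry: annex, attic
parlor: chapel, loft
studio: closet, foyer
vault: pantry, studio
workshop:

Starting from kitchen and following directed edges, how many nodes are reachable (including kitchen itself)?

14

BFS from kitchen visits: kitchen, chapel, closet, attic, parlor, garage, foyer, loft, vault, gallery, hall, studio, annex, pantry
Reachable nodes: 14 of 16 total.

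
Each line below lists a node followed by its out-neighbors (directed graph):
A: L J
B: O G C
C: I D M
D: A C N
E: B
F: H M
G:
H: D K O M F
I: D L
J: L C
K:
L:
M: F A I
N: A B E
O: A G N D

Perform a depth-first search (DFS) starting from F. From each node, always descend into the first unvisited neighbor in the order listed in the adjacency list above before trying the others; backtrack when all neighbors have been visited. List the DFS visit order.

Visit F
F → H
H → D
D → A
A → L
A → J
J → C
C → I
C → M
D → N
N → B
B → O
O → G
N → E
H → K

F, H, D, A, L, J, C, I, M, N, B, O, G, E, K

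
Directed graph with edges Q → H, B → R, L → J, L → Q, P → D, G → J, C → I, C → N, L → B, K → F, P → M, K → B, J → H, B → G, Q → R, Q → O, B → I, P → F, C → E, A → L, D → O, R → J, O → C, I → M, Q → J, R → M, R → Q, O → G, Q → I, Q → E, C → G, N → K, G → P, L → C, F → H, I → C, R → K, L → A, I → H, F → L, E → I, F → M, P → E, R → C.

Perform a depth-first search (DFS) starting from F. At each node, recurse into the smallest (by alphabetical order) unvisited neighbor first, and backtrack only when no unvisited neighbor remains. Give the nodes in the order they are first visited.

F -> H -> L -> A -> B -> G -> J -> P -> D -> O -> C -> E -> I -> M -> N -> K -> R -> Q

Visit F
F → H
F → L
L → A
L → B
B → G
G → J
G → P
P → D
D → O
O → C
C → E
E → I
I → M
C → N
N → K
B → R
R → Q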